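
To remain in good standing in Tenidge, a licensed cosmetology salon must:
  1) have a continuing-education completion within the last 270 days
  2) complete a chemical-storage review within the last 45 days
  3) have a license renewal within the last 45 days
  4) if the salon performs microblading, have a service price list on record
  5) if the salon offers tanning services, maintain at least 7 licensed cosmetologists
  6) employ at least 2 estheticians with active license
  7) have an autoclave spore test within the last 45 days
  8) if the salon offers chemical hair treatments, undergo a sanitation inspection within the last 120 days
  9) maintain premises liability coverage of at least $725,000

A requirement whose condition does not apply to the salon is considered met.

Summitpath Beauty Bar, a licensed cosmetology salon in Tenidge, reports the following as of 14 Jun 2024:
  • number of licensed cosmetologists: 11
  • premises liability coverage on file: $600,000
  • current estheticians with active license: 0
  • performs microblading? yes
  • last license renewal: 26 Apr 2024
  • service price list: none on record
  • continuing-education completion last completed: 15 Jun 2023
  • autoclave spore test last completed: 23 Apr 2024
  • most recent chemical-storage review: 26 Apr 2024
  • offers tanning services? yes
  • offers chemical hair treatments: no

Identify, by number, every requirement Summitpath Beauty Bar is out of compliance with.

1. continuing-education completion 365 days ago vs limit 270 → not met
2. chemical-storage review 49 days ago vs limit 45 → not met
3. license renewal 49 days ago vs limit 45 → not met
4. condition 'performs microblading' holds; service price list absent → not met
5. condition 'offers tanning services' holds; licensed cosmetologists 11 ≥ 7 → met
6. estheticians with active license 0 < 2 → not met
7. autoclave spore test 52 days ago vs limit 45 → not met
8. condition 'offers chemical hair treatments' does not hold → requirement n/a → met
9. premises liability coverage $600,000 < $725,000 → not met
Not met: 1, 2, 3, 4, 6, 7, 9

1, 2, 3, 4, 6, 7, 9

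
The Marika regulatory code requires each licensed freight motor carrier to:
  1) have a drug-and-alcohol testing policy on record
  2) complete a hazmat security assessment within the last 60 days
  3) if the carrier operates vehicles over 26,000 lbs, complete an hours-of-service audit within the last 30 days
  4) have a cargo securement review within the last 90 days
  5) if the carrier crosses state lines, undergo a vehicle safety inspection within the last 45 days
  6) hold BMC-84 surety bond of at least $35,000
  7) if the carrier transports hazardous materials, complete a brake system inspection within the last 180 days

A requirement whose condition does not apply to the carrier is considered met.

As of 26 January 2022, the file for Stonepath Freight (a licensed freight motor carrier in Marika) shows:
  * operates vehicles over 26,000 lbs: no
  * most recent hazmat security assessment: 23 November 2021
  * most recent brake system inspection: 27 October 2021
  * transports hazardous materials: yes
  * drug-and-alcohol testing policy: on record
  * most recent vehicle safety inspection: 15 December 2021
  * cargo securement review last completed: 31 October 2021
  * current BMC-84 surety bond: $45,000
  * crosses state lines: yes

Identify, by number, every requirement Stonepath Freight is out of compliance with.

1. drug-and-alcohol testing policy present → met
2. hazmat security assessment 64 days ago vs limit 60 → not met
3. condition 'operates vehicles over 26,000 lbs' does not hold → requirement n/a → met
4. cargo securement review 87 days ago vs limit 90 → met
5. condition 'crosses state lines' holds; vehicle safety inspection 42 days ago vs limit 45 → met
6. BMC-84 surety bond $45,000 ≥ $35,000 → met
7. condition 'transports hazardous materials' holds; brake system inspection 91 days ago vs limit 180 → met
Not met: 2

2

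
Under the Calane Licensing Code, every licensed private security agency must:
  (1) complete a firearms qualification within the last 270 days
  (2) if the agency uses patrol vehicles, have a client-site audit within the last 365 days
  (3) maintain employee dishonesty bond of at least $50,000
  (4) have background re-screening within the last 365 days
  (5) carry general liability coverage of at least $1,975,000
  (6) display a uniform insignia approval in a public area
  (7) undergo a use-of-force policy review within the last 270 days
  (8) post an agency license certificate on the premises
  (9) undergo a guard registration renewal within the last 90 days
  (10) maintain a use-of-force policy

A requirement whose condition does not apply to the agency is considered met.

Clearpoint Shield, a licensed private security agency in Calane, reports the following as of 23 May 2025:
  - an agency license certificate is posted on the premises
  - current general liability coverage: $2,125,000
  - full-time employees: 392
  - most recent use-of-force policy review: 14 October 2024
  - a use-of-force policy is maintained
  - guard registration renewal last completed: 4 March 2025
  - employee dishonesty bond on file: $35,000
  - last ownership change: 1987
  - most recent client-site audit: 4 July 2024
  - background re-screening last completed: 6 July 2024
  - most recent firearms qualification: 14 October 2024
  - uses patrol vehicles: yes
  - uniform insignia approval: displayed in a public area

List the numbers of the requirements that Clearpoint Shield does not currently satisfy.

1. firearms qualification 221 days ago vs limit 270 → met
2. condition 'uses patrol vehicles' holds; client-site audit 323 days ago vs limit 365 → met
3. employee dishonesty bond $35,000 < $50,000 → not met
4. background re-screening 321 days ago vs limit 365 → met
5. general liability coverage $2,125,000 ≥ $1,975,000 → met
6. uniform insignia approval present → met
7. use-of-force policy review 221 days ago vs limit 270 → met
8. agency license certificate present → met
9. guard registration renewal 80 days ago vs limit 90 → met
10. use-of-force policy present → met
Not met: 3

3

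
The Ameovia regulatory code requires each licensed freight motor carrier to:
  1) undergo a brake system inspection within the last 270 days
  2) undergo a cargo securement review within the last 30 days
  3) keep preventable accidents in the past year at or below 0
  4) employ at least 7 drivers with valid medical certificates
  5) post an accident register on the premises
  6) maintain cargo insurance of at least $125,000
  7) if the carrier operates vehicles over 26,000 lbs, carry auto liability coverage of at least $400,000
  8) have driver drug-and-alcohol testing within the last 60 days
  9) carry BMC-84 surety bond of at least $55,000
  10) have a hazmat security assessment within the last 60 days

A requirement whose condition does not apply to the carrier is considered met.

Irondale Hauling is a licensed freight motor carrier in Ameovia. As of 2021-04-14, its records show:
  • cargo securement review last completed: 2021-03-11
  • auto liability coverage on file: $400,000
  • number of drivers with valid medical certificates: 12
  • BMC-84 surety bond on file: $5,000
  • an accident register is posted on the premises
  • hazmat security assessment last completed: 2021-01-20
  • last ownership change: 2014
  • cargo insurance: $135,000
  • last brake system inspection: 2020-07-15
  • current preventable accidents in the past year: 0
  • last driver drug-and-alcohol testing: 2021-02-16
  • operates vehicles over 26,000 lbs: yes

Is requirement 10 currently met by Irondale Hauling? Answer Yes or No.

10. hazmat security assessment 84 days ago vs limit 60 → not met

No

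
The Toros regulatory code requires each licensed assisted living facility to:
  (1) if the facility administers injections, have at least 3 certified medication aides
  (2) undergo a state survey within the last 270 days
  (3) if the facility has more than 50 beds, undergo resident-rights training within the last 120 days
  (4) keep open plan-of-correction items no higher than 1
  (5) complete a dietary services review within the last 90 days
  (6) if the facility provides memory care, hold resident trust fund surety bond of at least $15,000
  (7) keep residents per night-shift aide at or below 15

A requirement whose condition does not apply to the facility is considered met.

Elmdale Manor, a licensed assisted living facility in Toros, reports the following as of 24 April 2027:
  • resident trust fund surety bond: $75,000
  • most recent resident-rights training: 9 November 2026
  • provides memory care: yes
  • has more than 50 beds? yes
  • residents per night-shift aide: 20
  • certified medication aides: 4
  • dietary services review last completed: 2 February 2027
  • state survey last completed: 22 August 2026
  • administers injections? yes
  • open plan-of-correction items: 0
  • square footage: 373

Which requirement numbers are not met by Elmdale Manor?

3, 7

1. condition 'administers injections' holds; certified medication aides 4 ≥ 3 → met
2. state survey 245 days ago vs limit 270 → met
3. condition 'has more than 50 beds' holds; resident-rights training 166 days ago vs limit 120 → not met
4. open plan-of-correction items 0 ≤ 1 → met
5. dietary services review 81 days ago vs limit 90 → met
6. condition 'provides memory care' holds; resident trust fund surety bond $75,000 ≥ $15,000 → met
7. residents per night-shift aide 20 > 15 → not met
Not met: 3, 7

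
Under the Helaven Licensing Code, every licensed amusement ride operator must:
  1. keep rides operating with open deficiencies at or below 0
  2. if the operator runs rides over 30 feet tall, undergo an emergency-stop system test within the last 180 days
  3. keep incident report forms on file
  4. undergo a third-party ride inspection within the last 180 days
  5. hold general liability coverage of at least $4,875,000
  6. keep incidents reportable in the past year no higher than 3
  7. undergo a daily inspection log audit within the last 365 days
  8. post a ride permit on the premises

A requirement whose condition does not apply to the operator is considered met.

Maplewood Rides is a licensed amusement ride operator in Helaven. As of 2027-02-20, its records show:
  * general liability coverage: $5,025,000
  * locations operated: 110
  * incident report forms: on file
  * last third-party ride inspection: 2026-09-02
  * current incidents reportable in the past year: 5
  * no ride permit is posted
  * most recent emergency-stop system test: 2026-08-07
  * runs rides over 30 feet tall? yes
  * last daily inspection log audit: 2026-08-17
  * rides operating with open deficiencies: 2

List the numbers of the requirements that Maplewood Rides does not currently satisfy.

1, 2, 6, 8

1. rides operating with open deficiencies 2 > 0 → not met
2. condition 'runs rides over 30 feet tall' holds; emergency-stop system test 197 days ago vs limit 180 → not met
3. incident report forms present → met
4. third-party ride inspection 171 days ago vs limit 180 → met
5. general liability coverage $5,025,000 ≥ $4,875,000 → met
6. incidents reportable in the past year 5 > 3 → not met
7. daily inspection log audit 187 days ago vs limit 365 → met
8. ride permit absent → not met
Not met: 1, 2, 6, 8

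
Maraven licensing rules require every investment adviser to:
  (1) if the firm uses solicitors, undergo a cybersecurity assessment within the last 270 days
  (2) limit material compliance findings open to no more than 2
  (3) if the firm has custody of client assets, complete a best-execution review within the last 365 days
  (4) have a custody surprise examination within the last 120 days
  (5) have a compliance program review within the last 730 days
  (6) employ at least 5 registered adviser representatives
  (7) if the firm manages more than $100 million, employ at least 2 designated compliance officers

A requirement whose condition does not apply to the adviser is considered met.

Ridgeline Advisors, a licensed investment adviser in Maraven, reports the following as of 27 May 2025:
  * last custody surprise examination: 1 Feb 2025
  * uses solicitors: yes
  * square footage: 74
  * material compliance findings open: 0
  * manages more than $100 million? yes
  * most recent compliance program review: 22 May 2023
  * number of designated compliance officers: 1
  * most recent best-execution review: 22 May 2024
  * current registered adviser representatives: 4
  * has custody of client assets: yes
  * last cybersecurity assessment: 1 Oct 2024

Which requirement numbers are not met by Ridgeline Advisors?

1. condition 'uses solicitors' holds; cybersecurity assessment 238 days ago vs limit 270 → met
2. material compliance findings open 0 ≤ 2 → met
3. condition 'has custody of client assets' holds; best-execution review 370 days ago vs limit 365 → not met
4. custody surprise examination 115 days ago vs limit 120 → met
5. compliance program review 736 days ago vs limit 730 → not met
6. registered adviser representatives 4 < 5 → not met
7. condition 'manages more than $100 million' holds; designated compliance officers 1 < 2 → not met
Not met: 3, 5, 6, 7

3, 5, 6, 7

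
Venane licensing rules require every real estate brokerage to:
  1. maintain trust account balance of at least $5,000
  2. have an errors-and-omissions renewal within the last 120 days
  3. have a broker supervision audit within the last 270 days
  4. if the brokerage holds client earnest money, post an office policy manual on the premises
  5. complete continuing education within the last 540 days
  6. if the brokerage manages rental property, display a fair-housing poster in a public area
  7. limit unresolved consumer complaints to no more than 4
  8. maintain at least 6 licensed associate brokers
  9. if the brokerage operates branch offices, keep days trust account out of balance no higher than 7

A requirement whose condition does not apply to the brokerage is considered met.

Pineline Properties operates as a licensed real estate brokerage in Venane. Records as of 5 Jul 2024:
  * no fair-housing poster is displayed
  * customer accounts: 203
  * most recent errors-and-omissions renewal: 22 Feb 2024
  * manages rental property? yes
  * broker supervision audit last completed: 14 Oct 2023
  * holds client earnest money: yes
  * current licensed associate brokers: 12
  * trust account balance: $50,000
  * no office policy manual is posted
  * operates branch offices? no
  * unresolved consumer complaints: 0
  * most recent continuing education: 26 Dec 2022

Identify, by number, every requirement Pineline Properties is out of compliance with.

1. trust account balance $50,000 ≥ $5,000 → met
2. errors-and-omissions renewal 134 days ago vs limit 120 → not met
3. broker supervision audit 265 days ago vs limit 270 → met
4. condition 'holds client earnest money' holds; office policy manual absent → not met
5. continuing education 557 days ago vs limit 540 → not met
6. condition 'manages rental property' holds; fair-housing poster absent → not met
7. unresolved consumer complaints 0 ≤ 4 → met
8. licensed associate brokers 12 ≥ 6 → met
9. condition 'operates branch offices' does not hold → requirement n/a → met
Not met: 2, 4, 5, 6

2, 4, 5, 6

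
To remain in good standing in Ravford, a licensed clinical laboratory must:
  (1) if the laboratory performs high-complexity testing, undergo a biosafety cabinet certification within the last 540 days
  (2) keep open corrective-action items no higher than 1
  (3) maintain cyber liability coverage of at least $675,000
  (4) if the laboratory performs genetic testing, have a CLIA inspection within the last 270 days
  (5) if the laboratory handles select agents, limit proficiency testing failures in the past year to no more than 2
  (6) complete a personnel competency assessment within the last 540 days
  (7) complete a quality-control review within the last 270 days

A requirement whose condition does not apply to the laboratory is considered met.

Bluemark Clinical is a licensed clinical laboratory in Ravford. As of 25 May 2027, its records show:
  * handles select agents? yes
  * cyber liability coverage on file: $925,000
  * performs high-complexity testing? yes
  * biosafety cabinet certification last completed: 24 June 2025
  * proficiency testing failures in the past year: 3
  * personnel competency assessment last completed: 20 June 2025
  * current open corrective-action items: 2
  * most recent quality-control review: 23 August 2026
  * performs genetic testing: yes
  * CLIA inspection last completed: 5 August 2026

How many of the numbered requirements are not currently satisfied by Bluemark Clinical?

1. condition 'performs high-complexity testing' holds; biosafety cabinet certification 700 days ago vs limit 540 → not met
2. open corrective-action items 2 > 1 → not met
3. cyber liability coverage $925,000 ≥ $675,000 → met
4. condition 'performs genetic testing' holds; CLIA inspection 293 days ago vs limit 270 → not met
5. condition 'handles select agents' holds; proficiency testing failures in the past year 3 > 2 → not met
6. personnel competency assessment 704 days ago vs limit 540 → not met
7. quality-control review 275 days ago vs limit 270 → not met
Not met: 6 of 7

6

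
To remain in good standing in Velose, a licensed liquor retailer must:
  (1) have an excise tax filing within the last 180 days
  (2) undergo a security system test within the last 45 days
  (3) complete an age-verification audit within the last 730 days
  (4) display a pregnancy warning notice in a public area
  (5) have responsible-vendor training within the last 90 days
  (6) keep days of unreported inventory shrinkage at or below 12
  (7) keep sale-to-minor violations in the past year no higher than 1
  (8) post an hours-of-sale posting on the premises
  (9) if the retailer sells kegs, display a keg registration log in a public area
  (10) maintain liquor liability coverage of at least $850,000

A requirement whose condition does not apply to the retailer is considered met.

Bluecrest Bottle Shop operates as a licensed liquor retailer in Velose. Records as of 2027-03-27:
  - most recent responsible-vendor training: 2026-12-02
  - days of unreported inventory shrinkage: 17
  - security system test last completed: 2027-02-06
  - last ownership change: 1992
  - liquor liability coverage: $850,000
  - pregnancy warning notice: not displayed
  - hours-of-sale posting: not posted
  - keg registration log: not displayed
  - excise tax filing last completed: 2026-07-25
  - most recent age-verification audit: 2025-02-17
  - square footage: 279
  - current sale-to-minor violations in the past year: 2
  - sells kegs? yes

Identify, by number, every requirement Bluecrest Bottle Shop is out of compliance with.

1. excise tax filing 245 days ago vs limit 180 → not met
2. security system test 49 days ago vs limit 45 → not met
3. age-verification audit 768 days ago vs limit 730 → not met
4. pregnancy warning notice absent → not met
5. responsible-vendor training 115 days ago vs limit 90 → not met
6. days of unreported inventory shrinkage 17 > 12 → not met
7. sale-to-minor violations in the past year 2 > 1 → not met
8. hours-of-sale posting absent → not met
9. condition 'sells kegs' holds; keg registration log absent → not met
10. liquor liability coverage $850,000 ≥ $850,000 → met
Not met: 1, 2, 3, 4, 5, 6, 7, 8, 9

1, 2, 3, 4, 5, 6, 7, 8, 9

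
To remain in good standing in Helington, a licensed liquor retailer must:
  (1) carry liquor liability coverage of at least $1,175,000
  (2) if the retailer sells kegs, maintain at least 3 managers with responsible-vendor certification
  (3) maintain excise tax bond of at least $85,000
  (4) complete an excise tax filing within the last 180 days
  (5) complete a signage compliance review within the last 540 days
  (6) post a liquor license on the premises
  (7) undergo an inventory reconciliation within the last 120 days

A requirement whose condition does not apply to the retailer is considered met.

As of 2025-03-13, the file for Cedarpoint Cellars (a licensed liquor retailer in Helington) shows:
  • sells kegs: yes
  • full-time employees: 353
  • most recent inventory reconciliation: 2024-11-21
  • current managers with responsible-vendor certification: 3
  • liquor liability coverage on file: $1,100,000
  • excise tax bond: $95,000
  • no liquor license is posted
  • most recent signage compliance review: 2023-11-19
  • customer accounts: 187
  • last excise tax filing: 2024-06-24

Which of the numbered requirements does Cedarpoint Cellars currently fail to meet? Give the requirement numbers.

1. liquor liability coverage $1,100,000 < $1,175,000 → not met
2. condition 'sells kegs' holds; managers with responsible-vendor certification 3 ≥ 3 → met
3. excise tax bond $95,000 ≥ $85,000 → met
4. excise tax filing 262 days ago vs limit 180 → not met
5. signage compliance review 480 days ago vs limit 540 → met
6. liquor license absent → not met
7. inventory reconciliation 112 days ago vs limit 120 → met
Not met: 1, 4, 6

1, 4, 6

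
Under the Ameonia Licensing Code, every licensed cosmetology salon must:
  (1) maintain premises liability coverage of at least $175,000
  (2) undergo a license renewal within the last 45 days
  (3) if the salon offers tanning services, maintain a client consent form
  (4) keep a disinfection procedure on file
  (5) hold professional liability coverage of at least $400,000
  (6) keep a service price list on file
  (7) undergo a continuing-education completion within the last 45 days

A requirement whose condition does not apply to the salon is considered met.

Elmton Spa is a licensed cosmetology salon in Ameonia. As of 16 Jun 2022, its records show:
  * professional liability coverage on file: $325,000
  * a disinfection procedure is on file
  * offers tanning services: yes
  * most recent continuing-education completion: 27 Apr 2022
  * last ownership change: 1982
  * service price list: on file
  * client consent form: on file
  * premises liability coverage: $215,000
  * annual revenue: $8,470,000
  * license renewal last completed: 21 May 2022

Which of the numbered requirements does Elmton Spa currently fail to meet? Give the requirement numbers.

1. premises liability coverage $215,000 ≥ $175,000 → met
2. license renewal 26 days ago vs limit 45 → met
3. condition 'offers tanning services' holds; client consent form present → met
4. disinfection procedure present → met
5. professional liability coverage $325,000 < $400,000 → not met
6. service price list present → met
7. continuing-education completion 50 days ago vs limit 45 → not met
Not met: 5, 7

5, 7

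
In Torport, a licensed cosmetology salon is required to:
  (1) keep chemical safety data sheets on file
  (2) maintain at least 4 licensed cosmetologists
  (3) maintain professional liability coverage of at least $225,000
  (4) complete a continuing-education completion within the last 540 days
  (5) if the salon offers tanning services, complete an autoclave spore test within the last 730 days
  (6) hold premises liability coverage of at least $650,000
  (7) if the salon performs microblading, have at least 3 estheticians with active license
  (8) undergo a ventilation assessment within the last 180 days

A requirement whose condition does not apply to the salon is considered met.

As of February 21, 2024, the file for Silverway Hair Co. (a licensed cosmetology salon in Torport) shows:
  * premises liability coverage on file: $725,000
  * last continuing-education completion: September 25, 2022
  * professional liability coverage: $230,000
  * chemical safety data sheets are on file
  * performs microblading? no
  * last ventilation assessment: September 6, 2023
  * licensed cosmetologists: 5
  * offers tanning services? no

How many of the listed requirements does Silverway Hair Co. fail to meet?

0

1. chemical safety data sheets present → met
2. licensed cosmetologists 5 ≥ 4 → met
3. professional liability coverage $230,000 ≥ $225,000 → met
4. continuing-education completion 514 days ago vs limit 540 → met
5. condition 'offers tanning services' does not hold → requirement n/a → met
6. premises liability coverage $725,000 ≥ $650,000 → met
7. condition 'performs microblading' does not hold → requirement n/a → met
8. ventilation assessment 168 days ago vs limit 180 → met
Not met: 0 of 8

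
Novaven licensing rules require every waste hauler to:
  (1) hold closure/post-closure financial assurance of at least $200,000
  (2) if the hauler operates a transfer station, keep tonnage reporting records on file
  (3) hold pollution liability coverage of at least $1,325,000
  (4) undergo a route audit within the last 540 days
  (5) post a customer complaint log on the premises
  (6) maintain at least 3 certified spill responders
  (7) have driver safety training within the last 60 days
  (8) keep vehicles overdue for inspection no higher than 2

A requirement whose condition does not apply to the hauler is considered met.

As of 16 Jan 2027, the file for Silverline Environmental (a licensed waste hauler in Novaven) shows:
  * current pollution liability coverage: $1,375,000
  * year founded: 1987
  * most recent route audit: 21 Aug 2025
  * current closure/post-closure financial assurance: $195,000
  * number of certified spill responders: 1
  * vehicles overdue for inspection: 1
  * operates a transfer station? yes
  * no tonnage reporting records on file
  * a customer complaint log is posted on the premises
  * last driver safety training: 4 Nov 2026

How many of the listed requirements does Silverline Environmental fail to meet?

4

1. closure/post-closure financial assurance $195,000 < $200,000 → not met
2. condition 'operates a transfer station' holds; tonnage reporting records absent → not met
3. pollution liability coverage $1,375,000 ≥ $1,325,000 → met
4. route audit 513 days ago vs limit 540 → met
5. customer complaint log present → met
6. certified spill responders 1 < 3 → not met
7. driver safety training 73 days ago vs limit 60 → not met
8. vehicles overdue for inspection 1 ≤ 2 → met
Not met: 4 of 8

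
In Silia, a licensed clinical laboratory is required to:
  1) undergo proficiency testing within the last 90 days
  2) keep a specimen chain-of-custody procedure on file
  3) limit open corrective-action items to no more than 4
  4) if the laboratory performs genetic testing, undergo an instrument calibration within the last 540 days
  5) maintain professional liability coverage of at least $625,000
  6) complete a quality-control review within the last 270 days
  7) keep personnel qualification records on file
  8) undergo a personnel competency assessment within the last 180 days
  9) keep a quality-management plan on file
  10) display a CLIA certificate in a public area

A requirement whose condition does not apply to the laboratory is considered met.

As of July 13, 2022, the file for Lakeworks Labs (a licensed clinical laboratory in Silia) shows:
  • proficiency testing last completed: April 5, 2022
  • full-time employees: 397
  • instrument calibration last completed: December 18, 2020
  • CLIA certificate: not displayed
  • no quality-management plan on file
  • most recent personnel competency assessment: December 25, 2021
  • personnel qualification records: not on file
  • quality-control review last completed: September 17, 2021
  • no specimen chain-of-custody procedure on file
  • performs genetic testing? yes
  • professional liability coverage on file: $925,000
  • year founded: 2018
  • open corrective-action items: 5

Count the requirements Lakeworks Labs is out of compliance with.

1. proficiency testing 99 days ago vs limit 90 → not met
2. specimen chain-of-custody procedure absent → not met
3. open corrective-action items 5 > 4 → not met
4. condition 'performs genetic testing' holds; instrument calibration 572 days ago vs limit 540 → not met
5. professional liability coverage $925,000 ≥ $625,000 → met
6. quality-control review 299 days ago vs limit 270 → not met
7. personnel qualification records absent → not met
8. personnel competency assessment 200 days ago vs limit 180 → not met
9. quality-management plan absent → not met
10. CLIA certificate absent → not met
Not met: 9 of 10

9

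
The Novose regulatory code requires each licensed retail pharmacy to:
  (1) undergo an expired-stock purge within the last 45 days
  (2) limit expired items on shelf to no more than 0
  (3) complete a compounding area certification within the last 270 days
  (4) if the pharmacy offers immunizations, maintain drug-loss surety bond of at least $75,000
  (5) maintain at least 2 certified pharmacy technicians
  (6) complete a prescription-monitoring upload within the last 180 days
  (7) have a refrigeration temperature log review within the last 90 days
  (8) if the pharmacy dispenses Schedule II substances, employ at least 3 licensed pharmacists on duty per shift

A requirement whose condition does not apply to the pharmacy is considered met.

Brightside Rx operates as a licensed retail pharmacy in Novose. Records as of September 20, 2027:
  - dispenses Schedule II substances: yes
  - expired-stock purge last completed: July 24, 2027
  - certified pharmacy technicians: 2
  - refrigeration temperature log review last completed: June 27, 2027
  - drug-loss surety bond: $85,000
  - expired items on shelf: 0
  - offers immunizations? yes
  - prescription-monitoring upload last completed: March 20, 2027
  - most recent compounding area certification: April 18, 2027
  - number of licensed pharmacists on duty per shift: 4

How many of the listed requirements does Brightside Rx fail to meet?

2

1. expired-stock purge 58 days ago vs limit 45 → not met
2. expired items on shelf 0 ≤ 0 → met
3. compounding area certification 155 days ago vs limit 270 → met
4. condition 'offers immunizations' holds; drug-loss surety bond $85,000 ≥ $75,000 → met
5. certified pharmacy technicians 2 ≥ 2 → met
6. prescription-monitoring upload 184 days ago vs limit 180 → not met
7. refrigeration temperature log review 85 days ago vs limit 90 → met
8. condition 'dispenses Schedule II substances' holds; licensed pharmacists on duty per shift 4 ≥ 3 → met
Not met: 2 of 8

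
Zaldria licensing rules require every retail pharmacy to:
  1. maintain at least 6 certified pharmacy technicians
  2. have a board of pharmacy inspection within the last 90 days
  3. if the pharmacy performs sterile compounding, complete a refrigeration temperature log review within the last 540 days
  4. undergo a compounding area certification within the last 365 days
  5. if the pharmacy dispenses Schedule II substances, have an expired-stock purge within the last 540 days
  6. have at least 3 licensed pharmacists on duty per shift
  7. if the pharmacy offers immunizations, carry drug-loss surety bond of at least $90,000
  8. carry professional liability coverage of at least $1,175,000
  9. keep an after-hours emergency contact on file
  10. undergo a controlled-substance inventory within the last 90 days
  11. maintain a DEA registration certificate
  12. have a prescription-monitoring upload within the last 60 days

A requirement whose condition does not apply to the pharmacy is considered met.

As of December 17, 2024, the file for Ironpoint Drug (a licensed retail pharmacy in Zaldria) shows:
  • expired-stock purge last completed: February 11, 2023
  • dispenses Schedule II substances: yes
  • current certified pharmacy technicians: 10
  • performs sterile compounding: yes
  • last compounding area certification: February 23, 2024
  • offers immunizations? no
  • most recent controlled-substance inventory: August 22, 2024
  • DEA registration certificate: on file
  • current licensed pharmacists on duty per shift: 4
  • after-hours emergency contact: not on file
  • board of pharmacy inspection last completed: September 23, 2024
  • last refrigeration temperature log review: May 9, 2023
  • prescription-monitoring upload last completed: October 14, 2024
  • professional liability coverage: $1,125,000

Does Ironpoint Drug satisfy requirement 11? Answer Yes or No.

11. DEA registration certificate present → met

Yes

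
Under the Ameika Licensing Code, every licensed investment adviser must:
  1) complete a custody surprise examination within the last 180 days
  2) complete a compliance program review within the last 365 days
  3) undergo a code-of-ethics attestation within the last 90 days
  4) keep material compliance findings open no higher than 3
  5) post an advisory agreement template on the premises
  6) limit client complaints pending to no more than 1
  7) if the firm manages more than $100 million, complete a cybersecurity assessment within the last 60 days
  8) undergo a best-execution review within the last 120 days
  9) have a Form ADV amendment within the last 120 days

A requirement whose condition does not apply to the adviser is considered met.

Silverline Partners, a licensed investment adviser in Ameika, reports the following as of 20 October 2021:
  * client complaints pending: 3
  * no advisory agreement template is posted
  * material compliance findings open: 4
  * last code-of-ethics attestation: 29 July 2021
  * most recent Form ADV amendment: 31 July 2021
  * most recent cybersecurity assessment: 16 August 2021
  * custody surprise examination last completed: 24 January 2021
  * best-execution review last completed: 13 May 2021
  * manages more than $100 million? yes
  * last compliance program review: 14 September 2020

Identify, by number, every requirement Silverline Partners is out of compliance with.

1. custody surprise examination 269 days ago vs limit 180 → not met
2. compliance program review 401 days ago vs limit 365 → not met
3. code-of-ethics attestation 83 days ago vs limit 90 → met
4. material compliance findings open 4 > 3 → not met
5. advisory agreement template absent → not met
6. client complaints pending 3 > 1 → not met
7. condition 'manages more than $100 million' holds; cybersecurity assessment 65 days ago vs limit 60 → not met
8. best-execution review 160 days ago vs limit 120 → not met
9. Form ADV amendment 81 days ago vs limit 120 → met
Not met: 1, 2, 4, 5, 6, 7, 8

1, 2, 4, 5, 6, 7, 8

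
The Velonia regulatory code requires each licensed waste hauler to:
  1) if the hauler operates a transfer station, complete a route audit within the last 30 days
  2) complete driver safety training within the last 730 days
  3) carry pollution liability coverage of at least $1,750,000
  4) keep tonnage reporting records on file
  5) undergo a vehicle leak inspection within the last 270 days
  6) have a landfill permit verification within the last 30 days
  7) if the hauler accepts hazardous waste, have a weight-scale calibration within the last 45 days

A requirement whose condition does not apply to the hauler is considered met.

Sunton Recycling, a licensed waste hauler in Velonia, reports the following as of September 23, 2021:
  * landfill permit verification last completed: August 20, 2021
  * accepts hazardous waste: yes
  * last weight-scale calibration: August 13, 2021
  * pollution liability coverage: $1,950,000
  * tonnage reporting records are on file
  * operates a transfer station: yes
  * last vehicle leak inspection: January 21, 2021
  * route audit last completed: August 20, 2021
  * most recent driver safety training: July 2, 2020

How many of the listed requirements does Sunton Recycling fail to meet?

2

1. condition 'operates a transfer station' holds; route audit 34 days ago vs limit 30 → not met
2. driver safety training 448 days ago vs limit 730 → met
3. pollution liability coverage $1,950,000 ≥ $1,750,000 → met
4. tonnage reporting records present → met
5. vehicle leak inspection 245 days ago vs limit 270 → met
6. landfill permit verification 34 days ago vs limit 30 → not met
7. condition 'accepts hazardous waste' holds; weight-scale calibration 41 days ago vs limit 45 → met
Not met: 2 of 7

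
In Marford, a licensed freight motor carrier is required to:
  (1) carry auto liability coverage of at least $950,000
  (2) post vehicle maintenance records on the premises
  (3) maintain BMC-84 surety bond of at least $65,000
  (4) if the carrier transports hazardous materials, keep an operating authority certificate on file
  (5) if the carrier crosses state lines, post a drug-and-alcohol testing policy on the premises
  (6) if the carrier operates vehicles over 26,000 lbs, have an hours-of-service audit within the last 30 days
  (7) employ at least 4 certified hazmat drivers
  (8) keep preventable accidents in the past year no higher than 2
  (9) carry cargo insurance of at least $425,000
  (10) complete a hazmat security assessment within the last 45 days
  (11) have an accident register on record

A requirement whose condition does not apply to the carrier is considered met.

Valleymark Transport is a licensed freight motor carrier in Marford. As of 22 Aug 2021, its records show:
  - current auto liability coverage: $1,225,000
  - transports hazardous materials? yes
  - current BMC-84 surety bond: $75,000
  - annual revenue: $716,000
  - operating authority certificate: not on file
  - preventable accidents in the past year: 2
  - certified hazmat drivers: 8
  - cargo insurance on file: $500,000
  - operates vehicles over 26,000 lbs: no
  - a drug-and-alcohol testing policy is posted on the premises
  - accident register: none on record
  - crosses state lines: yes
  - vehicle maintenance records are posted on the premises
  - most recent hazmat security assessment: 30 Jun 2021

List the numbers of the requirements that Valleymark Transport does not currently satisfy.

4, 10, 11

1. auto liability coverage $1,225,000 ≥ $950,000 → met
2. vehicle maintenance records present → met
3. BMC-84 surety bond $75,000 ≥ $65,000 → met
4. condition 'transports hazardous materials' holds; operating authority certificate absent → not met
5. condition 'crosses state lines' holds; drug-and-alcohol testing policy present → met
6. condition 'operates vehicles over 26,000 lbs' does not hold → requirement n/a → met
7. certified hazmat drivers 8 ≥ 4 → met
8. preventable accidents in the past year 2 ≤ 2 → met
9. cargo insurance $500,000 ≥ $425,000 → met
10. hazmat security assessment 53 days ago vs limit 45 → not met
11. accident register absent → not met
Not met: 4, 10, 11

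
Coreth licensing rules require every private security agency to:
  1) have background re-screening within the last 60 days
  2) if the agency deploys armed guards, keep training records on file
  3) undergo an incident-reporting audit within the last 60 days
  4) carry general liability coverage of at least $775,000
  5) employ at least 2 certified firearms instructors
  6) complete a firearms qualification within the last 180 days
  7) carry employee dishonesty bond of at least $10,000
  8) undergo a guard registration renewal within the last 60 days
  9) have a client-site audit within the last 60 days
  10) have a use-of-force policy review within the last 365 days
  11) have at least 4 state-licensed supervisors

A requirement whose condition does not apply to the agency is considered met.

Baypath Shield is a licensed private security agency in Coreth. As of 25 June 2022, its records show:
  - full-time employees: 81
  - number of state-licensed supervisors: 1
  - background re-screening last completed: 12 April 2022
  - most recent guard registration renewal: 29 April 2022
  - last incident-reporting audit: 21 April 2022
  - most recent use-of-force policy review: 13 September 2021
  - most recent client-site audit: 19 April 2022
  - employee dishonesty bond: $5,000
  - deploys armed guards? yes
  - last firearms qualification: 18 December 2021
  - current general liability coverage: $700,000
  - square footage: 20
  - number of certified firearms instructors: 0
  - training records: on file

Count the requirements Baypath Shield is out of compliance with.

8

1. background re-screening 74 days ago vs limit 60 → not met
2. condition 'deploys armed guards' holds; training records present → met
3. incident-reporting audit 65 days ago vs limit 60 → not met
4. general liability coverage $700,000 < $775,000 → not met
5. certified firearms instructors 0 < 2 → not met
6. firearms qualification 189 days ago vs limit 180 → not met
7. employee dishonesty bond $5,000 < $10,000 → not met
8. guard registration renewal 57 days ago vs limit 60 → met
9. client-site audit 67 days ago vs limit 60 → not met
10. use-of-force policy review 285 days ago vs limit 365 → met
11. state-licensed supervisors 1 < 4 → not met
Not met: 8 of 11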